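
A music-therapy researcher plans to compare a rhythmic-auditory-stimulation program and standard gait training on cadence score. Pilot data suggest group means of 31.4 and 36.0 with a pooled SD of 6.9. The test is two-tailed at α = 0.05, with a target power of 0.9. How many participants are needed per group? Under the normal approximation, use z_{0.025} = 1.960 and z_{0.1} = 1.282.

Cohen's d = |M₁ − M₂| / SD_pooled = |31.4 − 36.0| / 6.9 = 4.6 / 6.9 = 0.667.
For two independent groups with equal n: n = 2·((z_{α/2} + z_β) / d)².
z_{α/2} + z_β = 1.960 + 1.282 = 3.242.
n = 2 × (3.242 / 0.667)² = 2 × 4.861² = 2 × 23.63 = 47.3.
Round up to the next whole participant.

n = 48 per group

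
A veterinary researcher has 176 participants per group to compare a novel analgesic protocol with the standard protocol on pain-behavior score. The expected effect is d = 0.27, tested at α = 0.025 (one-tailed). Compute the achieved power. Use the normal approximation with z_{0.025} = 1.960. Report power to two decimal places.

power ≈ 0.72

For two equal groups, power = Φ(d·√(n/2) − z_{α}).
d·√(n/2) = 0.27 × √(176/2) = 0.27 × 9.381 = 2.533.
z_β = 2.533 − 1.960 = 0.573.
Power = Φ(0.573) = 0.717.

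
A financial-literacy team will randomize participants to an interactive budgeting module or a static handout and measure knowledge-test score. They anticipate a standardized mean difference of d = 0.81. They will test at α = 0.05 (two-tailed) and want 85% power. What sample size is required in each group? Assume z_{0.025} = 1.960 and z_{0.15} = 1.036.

n = 28 per group

For two independent groups with equal n: n = 2·((z_{α/2} + z_β) / d)².
z_{α/2} + z_β = 1.960 + 1.036 = 2.996.
n = 2 × (2.996 / 0.81)² = 2 × 3.699² = 2 × 13.68 = 27.4.
Round up to the next whole participant.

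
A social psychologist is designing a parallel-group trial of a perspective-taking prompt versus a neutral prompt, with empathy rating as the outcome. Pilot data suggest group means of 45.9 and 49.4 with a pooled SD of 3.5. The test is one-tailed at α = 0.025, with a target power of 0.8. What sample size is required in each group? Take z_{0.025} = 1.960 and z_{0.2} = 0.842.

Cohen's d = |M₁ − M₂| / SD_pooled = |45.9 − 49.4| / 3.5 = 3.5 / 3.5 = 1.000.
For two independent groups with equal n: n = 2·((z_{α} + z_β) / d)².
z_{α} + z_β = 1.960 + 0.842 = 2.802.
n = 2 × (2.802 / 1.000)² = 2 × 2.802² = 2 × 7.85 = 15.7.
Round up to the next whole participant.

n = 16 per group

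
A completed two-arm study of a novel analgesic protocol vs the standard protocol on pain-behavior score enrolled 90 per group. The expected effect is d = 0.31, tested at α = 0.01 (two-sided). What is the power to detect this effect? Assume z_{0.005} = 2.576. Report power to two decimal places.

power ≈ 0.31

For two equal groups, power = Φ(d·√(n/2) − z_{α/2}).
d·√(n/2) = 0.31 × √(90/2) = 0.31 × 6.708 = 2.080.
z_β = 2.080 − 2.576 = -0.496.
Power = Φ(-0.496) = 0.310.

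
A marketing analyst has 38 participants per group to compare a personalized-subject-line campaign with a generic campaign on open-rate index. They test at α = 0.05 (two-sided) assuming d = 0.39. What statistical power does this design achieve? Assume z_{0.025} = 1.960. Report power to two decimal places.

power ≈ 0.40

For two equal groups, power = Φ(d·√(n/2) − z_{α/2}).
d·√(n/2) = 0.39 × √(38/2) = 0.39 × 4.359 = 1.700.
z_β = 1.700 − 1.960 = -0.260.
Power = Φ(-0.260) = 0.397.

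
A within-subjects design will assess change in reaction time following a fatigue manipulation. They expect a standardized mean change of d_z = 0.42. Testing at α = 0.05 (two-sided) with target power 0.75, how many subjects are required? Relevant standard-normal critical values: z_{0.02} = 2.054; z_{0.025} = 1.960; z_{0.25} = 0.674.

n = 40 pairs

For a paired (one-sample on differences) test: n = ((z_{α/2} + z_β) / d)².
z_{α/2} + z_β = 1.960 + 0.674 = 2.634.
n = (2.634 / 0.42)² = 6.271² = 39.33.
Round up.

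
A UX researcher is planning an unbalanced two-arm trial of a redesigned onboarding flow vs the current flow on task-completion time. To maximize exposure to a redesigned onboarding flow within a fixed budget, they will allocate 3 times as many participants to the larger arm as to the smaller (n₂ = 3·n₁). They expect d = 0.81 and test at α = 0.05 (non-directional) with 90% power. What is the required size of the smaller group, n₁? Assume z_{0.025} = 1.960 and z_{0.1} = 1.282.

With allocation ratio k = n₂/n₁ = 3, Var(x̄₁−x̄₂) = σ²(1/n₁ + 1/(k·n₁)) = σ²·(k+1)/(k·n₁).
So n₁ = (1 + 1/k)·((z_{α/2} + z_β)/d)² = 1.333 × (3.242/0.81)².
n₁ = 1.333 × 16.02 = 21.4.
Round up: n₁ = 22, giving n₂ = 3 × 22 = 66.

n₁ = 22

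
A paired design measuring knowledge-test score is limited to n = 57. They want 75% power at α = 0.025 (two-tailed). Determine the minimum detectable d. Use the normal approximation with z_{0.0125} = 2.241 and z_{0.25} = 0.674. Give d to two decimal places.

d_min ≈ 0.39

For a single sample (or paired design) of n = 57: d_min = (z_{α/2} + z_β)/√n.
z-sum = 2.241 + 0.674 = 2.915.
d_min = 2.915 / √57 = 2.915 / 7.550 = 0.386.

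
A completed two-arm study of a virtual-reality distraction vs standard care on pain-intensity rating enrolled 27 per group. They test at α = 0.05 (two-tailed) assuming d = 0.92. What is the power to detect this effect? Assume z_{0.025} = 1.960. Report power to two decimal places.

For two equal groups, power = Φ(d·√(n/2) − z_{α/2}).
d·√(n/2) = 0.92 × √(27/2) = 0.92 × 3.674 = 3.380.
z_β = 3.380 − 1.960 = 1.420.
Power = Φ(1.420) = 0.922.

power ≈ 0.92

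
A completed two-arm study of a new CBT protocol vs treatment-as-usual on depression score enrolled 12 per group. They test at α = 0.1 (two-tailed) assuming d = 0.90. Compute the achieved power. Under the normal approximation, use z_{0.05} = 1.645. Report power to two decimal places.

For two equal groups, power = Φ(d·√(n/2) − z_{α/2}).
d·√(n/2) = 0.90 × √(12/2) = 0.90 × 2.449 = 2.205.
z_β = 2.205 − 1.645 = 0.560.
Power = Φ(0.560) = 0.712.

power ≈ 0.71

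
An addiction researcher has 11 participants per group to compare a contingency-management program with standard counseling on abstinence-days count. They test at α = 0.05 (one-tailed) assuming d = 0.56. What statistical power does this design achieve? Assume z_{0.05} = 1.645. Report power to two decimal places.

power ≈ 0.37

For two equal groups, power = Φ(d·√(n/2) − z_{α}).
d·√(n/2) = 0.56 × √(11/2) = 0.56 × 2.345 = 1.313.
z_β = 1.313 − 1.645 = -0.332.
Power = Φ(-0.332) = 0.370.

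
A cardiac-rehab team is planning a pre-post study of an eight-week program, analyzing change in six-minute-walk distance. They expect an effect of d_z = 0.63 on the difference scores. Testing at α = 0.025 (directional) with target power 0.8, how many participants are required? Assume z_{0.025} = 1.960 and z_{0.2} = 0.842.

n = 20 pairs

For a paired (one-sample on differences) test: n = ((z_{α} + z_β) / d)².
z_{α} + z_β = 1.960 + 0.842 = 2.802.
n = (2.802 / 0.63)² = 4.448² = 19.78.
Round up.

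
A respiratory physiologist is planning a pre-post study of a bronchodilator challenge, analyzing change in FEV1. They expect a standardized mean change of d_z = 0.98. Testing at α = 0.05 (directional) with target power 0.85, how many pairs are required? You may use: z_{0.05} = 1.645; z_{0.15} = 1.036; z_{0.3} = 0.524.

n = 8 pairs

For a paired (one-sample on differences) test: n = ((z_{α} + z_β) / d)².
z_{α} + z_β = 1.645 + 1.036 = 2.681.
n = (2.681 / 0.98)² = 2.736² = 7.48.
Round up.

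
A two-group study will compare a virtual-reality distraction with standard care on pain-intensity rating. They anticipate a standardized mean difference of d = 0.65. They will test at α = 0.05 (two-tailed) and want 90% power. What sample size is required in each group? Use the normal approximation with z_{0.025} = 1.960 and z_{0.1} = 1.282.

n = 50 per group

For two independent groups with equal n: n = 2·((z_{α/2} + z_β) / d)².
z_{α/2} + z_β = 1.960 + 1.282 = 3.242.
n = 2 × (3.242 / 0.65)² = 2 × 4.988² = 2 × 24.88 = 49.8.
Round up to the next whole participant.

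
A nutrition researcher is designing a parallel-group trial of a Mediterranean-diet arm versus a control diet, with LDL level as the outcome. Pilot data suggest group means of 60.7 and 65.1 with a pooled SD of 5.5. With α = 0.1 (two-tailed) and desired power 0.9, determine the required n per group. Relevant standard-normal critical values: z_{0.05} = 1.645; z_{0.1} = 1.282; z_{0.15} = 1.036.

Cohen's d = |M₁ − M₂| / SD_pooled = |60.7 − 65.1| / 5.5 = 4.4 / 5.5 = 0.800.
For two independent groups with equal n: n = 2·((z_{α/2} + z_β) / d)².
z_{α/2} + z_β = 1.645 + 1.282 = 2.927.
n = 2 × (2.927 / 0.800)² = 2 × 3.659² = 2 × 13.39 = 26.8.
Round up to the next whole participant.

n = 27 per group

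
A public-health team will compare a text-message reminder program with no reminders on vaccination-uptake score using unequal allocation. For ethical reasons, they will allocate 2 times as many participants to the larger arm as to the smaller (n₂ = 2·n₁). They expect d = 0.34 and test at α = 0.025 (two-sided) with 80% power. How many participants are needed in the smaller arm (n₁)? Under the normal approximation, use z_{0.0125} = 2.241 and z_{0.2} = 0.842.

n₁ = 124

With allocation ratio k = n₂/n₁ = 2, Var(x̄₁−x̄₂) = σ²(1/n₁ + 1/(k·n₁)) = σ²·(k+1)/(k·n₁).
So n₁ = (1 + 1/k)·((z_{α/2} + z_β)/d)² = 1.500 × (3.083/0.34)².
n₁ = 1.500 × 82.22 = 123.3.
Round up: n₁ = 124, giving n₂ = 2 × 124 = 248.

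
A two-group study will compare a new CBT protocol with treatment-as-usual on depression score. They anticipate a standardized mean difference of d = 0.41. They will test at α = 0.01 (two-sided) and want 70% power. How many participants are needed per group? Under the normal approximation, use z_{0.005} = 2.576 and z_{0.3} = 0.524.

n = 115 per group

For two independent groups with equal n: n = 2·((z_{α/2} + z_β) / d)².
z_{α/2} + z_β = 2.576 + 0.524 = 3.100.
n = 2 × (3.100 / 0.41)² = 2 × 7.561² = 2 × 57.17 = 114.3.
Round up to the next whole participant.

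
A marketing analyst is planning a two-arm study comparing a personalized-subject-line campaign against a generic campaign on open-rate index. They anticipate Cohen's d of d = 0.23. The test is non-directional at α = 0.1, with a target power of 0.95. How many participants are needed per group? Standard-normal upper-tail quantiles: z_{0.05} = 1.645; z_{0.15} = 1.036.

For two independent groups with equal n: n = 2·((z_{α/2} + z_β) / d)².
z_{α/2} + z_β = 1.645 + 1.645 = 3.290.
n = 2 × (3.290 / 0.23)² = 2 × 14.304² = 2 × 204.61 = 409.2.
Round up to the next whole participant.

n = 410 per group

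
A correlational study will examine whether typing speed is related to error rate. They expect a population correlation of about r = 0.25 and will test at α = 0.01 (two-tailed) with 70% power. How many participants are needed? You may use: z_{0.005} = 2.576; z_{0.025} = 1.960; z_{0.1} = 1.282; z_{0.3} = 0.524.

Fisher's z: C = ½·ln((1+r)/(1−r)) = ½·ln(1.6667) = 0.2554.
n = ((z_{α/2} + z_β)/C)² + 3.
(2.576 + 0.524) / 0.2554 = 3.100 / 0.2554 = 12.138.
n = 12.138² + 3 = 147.33 + 3 = 150.3.
Round up.

n = 151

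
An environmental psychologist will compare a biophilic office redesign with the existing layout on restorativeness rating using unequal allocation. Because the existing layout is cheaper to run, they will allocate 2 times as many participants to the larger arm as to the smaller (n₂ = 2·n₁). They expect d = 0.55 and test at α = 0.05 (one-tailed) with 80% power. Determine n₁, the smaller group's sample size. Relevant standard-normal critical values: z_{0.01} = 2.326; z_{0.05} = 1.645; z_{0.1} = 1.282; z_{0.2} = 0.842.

n₁ = 31

With allocation ratio k = n₂/n₁ = 2, Var(x̄₁−x̄₂) = σ²(1/n₁ + 1/(k·n₁)) = σ²·(k+1)/(k·n₁).
So n₁ = (1 + 1/k)·((z_{α} + z_β)/d)² = 1.500 × (2.487/0.55)².
n₁ = 1.500 × 20.45 = 30.7.
Round up: n₁ = 31, giving n₂ = 2 × 31 = 62.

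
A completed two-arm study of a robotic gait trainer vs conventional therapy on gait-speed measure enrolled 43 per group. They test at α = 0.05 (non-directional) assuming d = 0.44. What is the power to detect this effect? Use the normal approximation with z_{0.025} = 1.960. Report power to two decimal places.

power ≈ 0.53

For two equal groups, power = Φ(d·√(n/2) − z_{α/2}).
d·√(n/2) = 0.44 × √(43/2) = 0.44 × 4.637 = 2.040.
z_β = 2.040 − 1.960 = 0.080.
Power = Φ(0.080) = 0.532.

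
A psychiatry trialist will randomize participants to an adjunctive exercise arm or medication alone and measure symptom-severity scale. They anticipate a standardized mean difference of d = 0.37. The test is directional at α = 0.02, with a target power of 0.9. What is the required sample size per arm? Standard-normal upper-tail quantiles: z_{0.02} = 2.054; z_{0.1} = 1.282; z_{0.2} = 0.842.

For two independent groups with equal n: n = 2·((z_{α} + z_β) / d)².
z_{α} + z_β = 2.054 + 1.282 = 3.336.
n = 2 × (3.336 / 0.37)² = 2 × 9.016² = 2 × 81.29 = 162.6.
Round up to the next whole participant.

n = 163 per group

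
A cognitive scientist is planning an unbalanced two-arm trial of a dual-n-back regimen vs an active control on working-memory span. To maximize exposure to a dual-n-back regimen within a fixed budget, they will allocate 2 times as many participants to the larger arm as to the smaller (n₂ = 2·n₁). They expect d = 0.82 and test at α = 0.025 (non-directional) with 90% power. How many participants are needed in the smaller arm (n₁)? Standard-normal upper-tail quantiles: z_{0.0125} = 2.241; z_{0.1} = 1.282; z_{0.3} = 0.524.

n₁ = 28

With allocation ratio k = n₂/n₁ = 2, Var(x̄₁−x̄₂) = σ²(1/n₁ + 1/(k·n₁)) = σ²·(k+1)/(k·n₁).
So n₁ = (1 + 1/k)·((z_{α/2} + z_β)/d)² = 1.500 × (3.523/0.82)².
n₁ = 1.500 × 18.46 = 27.7.
Round up: n₁ = 28, giving n₂ = 2 × 28 = 56.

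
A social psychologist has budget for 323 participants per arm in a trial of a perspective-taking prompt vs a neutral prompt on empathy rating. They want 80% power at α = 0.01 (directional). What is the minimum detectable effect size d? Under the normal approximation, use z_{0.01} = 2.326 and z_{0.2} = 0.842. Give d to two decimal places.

d_min ≈ 0.25

For two independent groups of n = 323 each: d_min = (z_{α} + z_β)·√(2/n).
z-sum = 2.326 + 0.842 = 3.168.
d_min = 3.168 × √(2/323) = 3.168 × 0.0787 = 0.249.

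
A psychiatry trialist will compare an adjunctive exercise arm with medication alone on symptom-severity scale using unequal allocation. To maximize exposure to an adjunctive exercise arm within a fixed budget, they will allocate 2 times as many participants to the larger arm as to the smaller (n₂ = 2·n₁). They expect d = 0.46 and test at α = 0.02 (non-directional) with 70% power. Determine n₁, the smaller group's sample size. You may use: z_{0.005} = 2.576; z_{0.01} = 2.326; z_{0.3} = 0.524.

With allocation ratio k = n₂/n₁ = 2, Var(x̄₁−x̄₂) = σ²(1/n₁ + 1/(k·n₁)) = σ²·(k+1)/(k·n₁).
So n₁ = (1 + 1/k)·((z_{α/2} + z_β)/d)² = 1.500 × (2.850/0.46)².
n₁ = 1.500 × 38.39 = 57.6.
Round up: n₁ = 58, giving n₂ = 2 × 58 = 116.

n₁ = 58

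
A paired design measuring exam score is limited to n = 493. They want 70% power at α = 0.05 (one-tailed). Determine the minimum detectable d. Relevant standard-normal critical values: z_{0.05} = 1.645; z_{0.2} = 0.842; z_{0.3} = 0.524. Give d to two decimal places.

d_min ≈ 0.10

For a single sample (or paired design) of n = 493: d_min = (z_{α} + z_β)/√n.
z-sum = 1.645 + 0.524 = 2.169.
d_min = 2.169 / √493 = 2.169 / 22.204 = 0.098.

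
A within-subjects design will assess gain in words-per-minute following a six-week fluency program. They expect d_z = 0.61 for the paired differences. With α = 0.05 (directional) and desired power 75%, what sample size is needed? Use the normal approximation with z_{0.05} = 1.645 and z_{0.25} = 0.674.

For a paired (one-sample on differences) test: n = ((z_{α} + z_β) / d)².
z_{α} + z_β = 1.645 + 0.674 = 2.319.
n = (2.319 / 0.61)² = 3.802² = 14.45.
Round up.

n = 15 pairs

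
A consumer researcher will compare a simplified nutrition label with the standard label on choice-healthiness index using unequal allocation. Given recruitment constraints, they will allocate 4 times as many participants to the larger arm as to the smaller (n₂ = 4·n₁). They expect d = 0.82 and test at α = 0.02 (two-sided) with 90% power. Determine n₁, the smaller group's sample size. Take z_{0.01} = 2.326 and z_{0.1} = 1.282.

n₁ = 25

With allocation ratio k = n₂/n₁ = 4, Var(x̄₁−x̄₂) = σ²(1/n₁ + 1/(k·n₁)) = σ²·(k+1)/(k·n₁).
So n₁ = (1 + 1/k)·((z_{α/2} + z_β)/d)² = 1.250 × (3.608/0.82)².
n₁ = 1.250 × 19.36 = 24.2.
Round up: n₁ = 25, giving n₂ = 4 × 25 = 100.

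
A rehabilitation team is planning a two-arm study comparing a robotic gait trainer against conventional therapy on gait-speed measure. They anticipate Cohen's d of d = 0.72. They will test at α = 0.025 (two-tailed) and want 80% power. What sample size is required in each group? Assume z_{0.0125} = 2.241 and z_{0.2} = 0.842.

n = 37 per group

For two independent groups with equal n: n = 2·((z_{α/2} + z_β) / d)².
z_{α/2} + z_β = 2.241 + 0.842 = 3.083.
n = 2 × (3.083 / 0.72)² = 2 × 4.282² = 2 × 18.34 = 36.7.
Round up to the next whole participant.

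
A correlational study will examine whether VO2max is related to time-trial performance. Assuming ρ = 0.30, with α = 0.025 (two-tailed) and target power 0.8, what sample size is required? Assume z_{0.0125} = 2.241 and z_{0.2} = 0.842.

Fisher's z: C = ½·ln((1+r)/(1−r)) = ½·ln(1.8571) = 0.3095.
n = ((z_{α/2} + z_β)/C)² + 3.
(2.241 + 0.842) / 0.3095 = 3.083 / 0.3095 = 9.961.
n = 9.961² + 3 = 99.23 + 3 = 102.2.
Round up.

n = 103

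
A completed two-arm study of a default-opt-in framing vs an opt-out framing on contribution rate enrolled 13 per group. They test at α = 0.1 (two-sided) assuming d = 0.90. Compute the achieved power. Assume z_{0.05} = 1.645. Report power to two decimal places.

For two equal groups, power = Φ(d·√(n/2) − z_{α/2}).
d·√(n/2) = 0.90 × √(13/2) = 0.90 × 2.550 = 2.295.
z_β = 2.295 − 1.645 = 0.650.
Power = Φ(0.650) = 0.742.

power ≈ 0.74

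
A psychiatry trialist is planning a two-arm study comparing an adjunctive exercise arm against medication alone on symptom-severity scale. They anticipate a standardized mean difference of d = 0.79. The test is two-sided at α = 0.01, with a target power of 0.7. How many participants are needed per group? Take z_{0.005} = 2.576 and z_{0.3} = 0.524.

n = 31 per group

For two independent groups with equal n: n = 2·((z_{α/2} + z_β) / d)².
z_{α/2} + z_β = 2.576 + 0.524 = 3.100.
n = 2 × (3.100 / 0.79)² = 2 × 3.924² = 2 × 15.40 = 30.8.
Round up to the next whole participant.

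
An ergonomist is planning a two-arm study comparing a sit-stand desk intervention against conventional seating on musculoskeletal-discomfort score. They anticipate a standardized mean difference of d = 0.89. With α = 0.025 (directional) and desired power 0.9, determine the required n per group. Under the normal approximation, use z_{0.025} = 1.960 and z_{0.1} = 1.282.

For two independent groups with equal n: n = 2·((z_{α} + z_β) / d)².
z_{α} + z_β = 1.960 + 1.282 = 3.242.
n = 2 × (3.242 / 0.89)² = 2 × 3.643² = 2 × 13.27 = 26.5.
Round up to the next whole participant.

n = 27 per group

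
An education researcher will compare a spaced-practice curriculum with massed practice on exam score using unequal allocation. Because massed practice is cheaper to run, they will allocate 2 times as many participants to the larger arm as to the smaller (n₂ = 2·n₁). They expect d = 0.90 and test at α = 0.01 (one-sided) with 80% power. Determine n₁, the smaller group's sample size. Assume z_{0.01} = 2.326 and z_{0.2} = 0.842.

n₁ = 19

With allocation ratio k = n₂/n₁ = 2, Var(x̄₁−x̄₂) = σ²(1/n₁ + 1/(k·n₁)) = σ²·(k+1)/(k·n₁).
So n₁ = (1 + 1/k)·((z_{α} + z_β)/d)² = 1.500 × (3.168/0.90)².
n₁ = 1.500 × 12.39 = 18.6.
Round up: n₁ = 19, giving n₂ = 2 × 19 = 38.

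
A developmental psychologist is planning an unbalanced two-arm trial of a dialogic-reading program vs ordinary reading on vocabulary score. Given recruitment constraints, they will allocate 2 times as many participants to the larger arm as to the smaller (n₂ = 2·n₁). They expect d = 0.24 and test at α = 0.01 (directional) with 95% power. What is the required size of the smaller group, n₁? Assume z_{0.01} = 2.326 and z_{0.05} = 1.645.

With allocation ratio k = n₂/n₁ = 2, Var(x̄₁−x̄₂) = σ²(1/n₁ + 1/(k·n₁)) = σ²·(k+1)/(k·n₁).
So n₁ = (1 + 1/k)·((z_{α} + z_β)/d)² = 1.500 × (3.971/0.24)².
n₁ = 1.500 × 273.76 = 410.6.
Round up: n₁ = 411, giving n₂ = 2 × 411 = 822.

n₁ = 411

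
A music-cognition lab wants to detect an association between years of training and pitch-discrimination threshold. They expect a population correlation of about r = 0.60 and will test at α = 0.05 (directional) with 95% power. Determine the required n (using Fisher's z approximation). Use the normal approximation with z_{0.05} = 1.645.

n = 26

Fisher's z: C = ½·ln((1+r)/(1−r)) = ½·ln(4.0000) = 0.6931.
n = ((z_{α} + z_β)/C)² + 3.
(1.645 + 1.645) / 0.6931 = 3.290 / 0.6931 = 4.747.
n = 4.747² + 3 = 22.53 + 3 = 25.5.
Round up.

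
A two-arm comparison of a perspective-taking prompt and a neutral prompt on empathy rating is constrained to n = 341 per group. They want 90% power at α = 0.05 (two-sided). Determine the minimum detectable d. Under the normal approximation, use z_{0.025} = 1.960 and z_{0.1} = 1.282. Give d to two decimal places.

d_min ≈ 0.25

For two independent groups of n = 341 each: d_min = (z_{α/2} + z_β)·√(2/n).
z-sum = 1.960 + 1.282 = 3.242.
d_min = 3.242 × √(2/341) = 3.242 × 0.0766 = 0.248.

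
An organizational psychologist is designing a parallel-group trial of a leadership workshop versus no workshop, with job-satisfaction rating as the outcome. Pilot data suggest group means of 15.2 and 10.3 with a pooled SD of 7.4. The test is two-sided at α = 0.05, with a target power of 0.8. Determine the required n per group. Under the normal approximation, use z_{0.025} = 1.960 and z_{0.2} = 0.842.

Cohen's d = |M₁ − M₂| / SD_pooled = |15.2 − 10.3| / 7.4 = 4.9 / 7.4 = 0.662.
For two independent groups with equal n: n = 2·((z_{α/2} + z_β) / d)².
z_{α/2} + z_β = 1.960 + 0.842 = 2.802.
n = 2 × (2.802 / 0.662)² = 2 × 4.233² = 2 × 17.92 = 35.8.
Round up to the next whole participant.

n = 36 per group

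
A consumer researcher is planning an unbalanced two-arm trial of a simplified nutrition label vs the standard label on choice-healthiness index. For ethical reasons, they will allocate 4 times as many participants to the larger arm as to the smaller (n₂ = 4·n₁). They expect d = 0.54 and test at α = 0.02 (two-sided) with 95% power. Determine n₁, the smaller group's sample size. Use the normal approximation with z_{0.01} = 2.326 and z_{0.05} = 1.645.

With allocation ratio k = n₂/n₁ = 4, Var(x̄₁−x̄₂) = σ²(1/n₁ + 1/(k·n₁)) = σ²·(k+1)/(k·n₁).
So n₁ = (1 + 1/k)·((z_{α/2} + z_β)/d)² = 1.250 × (3.971/0.54)².
n₁ = 1.250 × 54.08 = 67.6.
Round up: n₁ = 68, giving n₂ = 4 × 68 = 272.

n₁ = 68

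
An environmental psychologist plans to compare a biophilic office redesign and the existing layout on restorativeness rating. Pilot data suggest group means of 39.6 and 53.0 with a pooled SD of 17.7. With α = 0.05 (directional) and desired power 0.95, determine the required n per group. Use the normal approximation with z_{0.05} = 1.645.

Cohen's d = |M₁ − M₂| / SD_pooled = |39.6 − 53.0| / 17.7 = 13.4 / 17.7 = 0.757.
For two independent groups with equal n: n = 2·((z_{α} + z_β) / d)².
z_{α} + z_β = 1.645 + 1.645 = 3.290.
n = 2 × (3.290 / 0.757)² = 2 × 4.346² = 2 × 18.89 = 37.8.
Round up to the next whole participant.

n = 38 per group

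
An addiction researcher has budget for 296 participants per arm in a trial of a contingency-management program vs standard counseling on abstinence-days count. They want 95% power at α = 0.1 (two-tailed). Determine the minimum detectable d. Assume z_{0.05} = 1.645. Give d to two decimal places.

d_min ≈ 0.27

For two independent groups of n = 296 each: d_min = (z_{α/2} + z_β)·√(2/n).
z-sum = 1.645 + 1.645 = 3.290.
d_min = 3.290 × √(2/296) = 3.290 × 0.0822 = 0.270.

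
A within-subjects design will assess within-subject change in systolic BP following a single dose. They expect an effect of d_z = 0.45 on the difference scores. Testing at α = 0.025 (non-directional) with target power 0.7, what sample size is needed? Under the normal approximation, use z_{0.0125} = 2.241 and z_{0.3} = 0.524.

For a paired (one-sample on differences) test: n = ((z_{α/2} + z_β) / d)².
z_{α/2} + z_β = 2.241 + 0.524 = 2.765.
n = (2.765 / 0.45)² = 6.144² = 37.75.
Round up.

n = 38 pairs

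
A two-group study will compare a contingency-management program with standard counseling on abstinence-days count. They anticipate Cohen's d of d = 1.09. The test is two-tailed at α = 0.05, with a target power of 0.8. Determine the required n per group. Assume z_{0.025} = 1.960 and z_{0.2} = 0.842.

n = 14 per group

For two independent groups with equal n: n = 2·((z_{α/2} + z_β) / d)².
z_{α/2} + z_β = 1.960 + 0.842 = 2.802.
n = 2 × (2.802 / 1.09)² = 2 × 2.571² = 2 × 6.61 = 13.2.
Round up to the next whole participant.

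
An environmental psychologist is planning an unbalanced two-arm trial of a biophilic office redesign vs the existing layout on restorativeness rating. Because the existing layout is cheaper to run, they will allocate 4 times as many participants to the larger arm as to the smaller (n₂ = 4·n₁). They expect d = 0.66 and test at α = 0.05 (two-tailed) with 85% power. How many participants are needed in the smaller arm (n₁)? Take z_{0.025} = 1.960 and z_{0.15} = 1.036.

n₁ = 26

With allocation ratio k = n₂/n₁ = 4, Var(x̄₁−x̄₂) = σ²(1/n₁ + 1/(k·n₁)) = σ²·(k+1)/(k·n₁).
So n₁ = (1 + 1/k)·((z_{α/2} + z_β)/d)² = 1.250 × (2.996/0.66)².
n₁ = 1.250 × 20.61 = 25.8.
Round up: n₁ = 26, giving n₂ = 4 × 26 = 104.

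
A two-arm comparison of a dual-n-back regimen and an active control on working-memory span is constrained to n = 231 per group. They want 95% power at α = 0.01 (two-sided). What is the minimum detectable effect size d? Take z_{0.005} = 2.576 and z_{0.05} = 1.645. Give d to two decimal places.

For two independent groups of n = 231 each: d_min = (z_{α/2} + z_β)·√(2/n).
z-sum = 2.576 + 1.645 = 4.221.
d_min = 4.221 × √(2/231) = 4.221 × 0.0930 = 0.393.

d_min ≈ 0.39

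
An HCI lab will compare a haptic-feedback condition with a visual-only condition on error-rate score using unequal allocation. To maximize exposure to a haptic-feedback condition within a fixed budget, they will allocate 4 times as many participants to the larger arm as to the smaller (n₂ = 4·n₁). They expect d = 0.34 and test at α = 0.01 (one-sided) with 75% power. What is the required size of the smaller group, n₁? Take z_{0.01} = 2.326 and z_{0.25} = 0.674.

n₁ = 98

With allocation ratio k = n₂/n₁ = 4, Var(x̄₁−x̄₂) = σ²(1/n₁ + 1/(k·n₁)) = σ²·(k+1)/(k·n₁).
So n₁ = (1 + 1/k)·((z_{α} + z_β)/d)² = 1.250 × (3.000/0.34)².
n₁ = 1.250 × 77.85 = 97.3.
Round up: n₁ = 98, giving n₂ = 4 × 98 = 392.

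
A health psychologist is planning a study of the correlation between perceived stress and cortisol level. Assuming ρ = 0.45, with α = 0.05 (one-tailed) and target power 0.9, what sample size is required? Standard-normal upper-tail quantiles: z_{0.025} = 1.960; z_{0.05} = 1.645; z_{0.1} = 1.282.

Fisher's z: C = ½·ln((1+r)/(1−r)) = ½·ln(2.6364) = 0.4847.
n = ((z_{α} + z_β)/C)² + 3.
(1.645 + 1.282) / 0.4847 = 2.927 / 0.4847 = 6.039.
n = 6.039² + 3 = 36.47 + 3 = 39.5.
Round up.

n = 40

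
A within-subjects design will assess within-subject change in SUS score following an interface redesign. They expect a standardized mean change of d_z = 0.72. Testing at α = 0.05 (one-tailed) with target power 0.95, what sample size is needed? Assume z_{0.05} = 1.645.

For a paired (one-sample on differences) test: n = ((z_{α} + z_β) / d)².
z_{α} + z_β = 1.645 + 1.645 = 3.290.
n = (3.290 / 0.72)² = 4.569² = 20.88.
Round up.

n = 21 pairs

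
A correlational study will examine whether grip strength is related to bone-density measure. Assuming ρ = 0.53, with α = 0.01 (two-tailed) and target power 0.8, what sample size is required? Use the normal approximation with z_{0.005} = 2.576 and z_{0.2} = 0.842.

Fisher's z: C = ½·ln((1+r)/(1−r)) = ½·ln(3.2553) = 0.5901.
n = ((z_{α/2} + z_β)/C)² + 3.
(2.576 + 0.842) / 0.5901 = 3.418 / 0.5901 = 5.792.
n = 5.792² + 3 = 33.55 + 3 = 36.6.
Round up.

n = 37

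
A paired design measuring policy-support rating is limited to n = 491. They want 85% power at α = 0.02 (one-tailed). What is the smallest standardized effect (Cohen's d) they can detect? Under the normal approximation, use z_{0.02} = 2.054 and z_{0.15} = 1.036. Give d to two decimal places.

For a single sample (or paired design) of n = 491: d_min = (z_{α} + z_β)/√n.
z-sum = 2.054 + 1.036 = 3.090.
d_min = 3.090 / √491 = 3.090 / 22.159 = 0.139.

d_min ≈ 0.14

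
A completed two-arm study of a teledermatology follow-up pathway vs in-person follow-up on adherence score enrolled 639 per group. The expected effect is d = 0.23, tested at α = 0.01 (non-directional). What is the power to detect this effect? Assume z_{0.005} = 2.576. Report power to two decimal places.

For two equal groups, power = Φ(d·√(n/2) − z_{α/2}).
d·√(n/2) = 0.23 × √(639/2) = 0.23 × 17.875 = 4.111.
z_β = 4.111 − 2.576 = 1.535.
Power = Φ(1.535) = 0.938.

power ≈ 0.94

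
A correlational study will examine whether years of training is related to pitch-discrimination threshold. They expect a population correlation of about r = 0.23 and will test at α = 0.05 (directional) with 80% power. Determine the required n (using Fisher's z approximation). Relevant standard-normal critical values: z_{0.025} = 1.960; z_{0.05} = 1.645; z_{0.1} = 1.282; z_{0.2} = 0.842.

n = 116

Fisher's z: C = ½·ln((1+r)/(1−r)) = ½·ln(1.5974) = 0.2342.
n = ((z_{α} + z_β)/C)² + 3.
(1.645 + 0.842) / 0.2342 = 2.487 / 0.2342 = 10.619.
n = 10.619² + 3 = 112.77 + 3 = 115.8.
Round up.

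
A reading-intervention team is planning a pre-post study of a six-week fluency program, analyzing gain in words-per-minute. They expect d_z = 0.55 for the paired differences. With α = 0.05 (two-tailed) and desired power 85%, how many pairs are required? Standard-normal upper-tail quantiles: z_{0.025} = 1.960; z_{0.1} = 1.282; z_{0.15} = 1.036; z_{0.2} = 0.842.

n = 30 pairs

For a paired (one-sample on differences) test: n = ((z_{α/2} + z_β) / d)².
z_{α/2} + z_β = 1.960 + 1.036 = 2.996.
n = (2.996 / 0.55)² = 5.447² = 29.67.
Round up.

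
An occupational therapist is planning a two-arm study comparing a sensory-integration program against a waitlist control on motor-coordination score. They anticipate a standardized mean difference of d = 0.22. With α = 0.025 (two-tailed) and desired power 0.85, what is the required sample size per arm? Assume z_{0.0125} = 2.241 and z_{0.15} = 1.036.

n = 444 per group

For two independent groups with equal n: n = 2·((z_{α/2} + z_β) / d)².
z_{α/2} + z_β = 2.241 + 1.036 = 3.277.
n = 2 × (3.277 / 0.22)² = 2 × 14.895² = 2 × 221.87 = 443.7.
Round up to the next whole participant.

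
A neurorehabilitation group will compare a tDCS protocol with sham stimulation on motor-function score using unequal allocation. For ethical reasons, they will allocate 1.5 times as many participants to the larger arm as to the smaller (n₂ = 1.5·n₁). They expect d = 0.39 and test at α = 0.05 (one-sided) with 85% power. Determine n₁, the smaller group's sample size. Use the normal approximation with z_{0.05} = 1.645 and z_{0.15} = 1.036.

With allocation ratio k = n₂/n₁ = 1.5, Var(x̄₁−x̄₂) = σ²(1/n₁ + 1/(k·n₁)) = σ²·(k+1)/(k·n₁).
So n₁ = (1 + 1/k)·((z_{α} + z_β)/d)² = 1.667 × (2.681/0.39)².
n₁ = 1.667 × 47.26 = 78.8.
Round up: n₁ = 79, giving n₂ = ⌈1.5 × 79⌉ = ⌈118.5⌉ = 119.

n₁ = 79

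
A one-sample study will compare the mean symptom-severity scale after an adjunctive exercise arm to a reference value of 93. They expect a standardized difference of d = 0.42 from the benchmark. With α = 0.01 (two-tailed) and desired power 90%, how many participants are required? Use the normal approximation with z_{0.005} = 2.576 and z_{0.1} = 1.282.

For a one-sample test: n = ((z_{α/2} + z_β) / d)².
z_{α/2} + z_β = 2.576 + 1.282 = 3.858.
n = (3.858 / 0.42)² = 9.186² = 84.38.
Round up.

n = 85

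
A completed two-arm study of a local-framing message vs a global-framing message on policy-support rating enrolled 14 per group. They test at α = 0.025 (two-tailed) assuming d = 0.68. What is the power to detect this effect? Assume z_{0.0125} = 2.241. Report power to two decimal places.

power ≈ 0.33

For two equal groups, power = Φ(d·√(n/2) − z_{α/2}).
d·√(n/2) = 0.68 × √(14/2) = 0.68 × 2.646 = 1.799.
z_β = 1.799 − 2.241 = -0.442.
Power = Φ(-0.442) = 0.329.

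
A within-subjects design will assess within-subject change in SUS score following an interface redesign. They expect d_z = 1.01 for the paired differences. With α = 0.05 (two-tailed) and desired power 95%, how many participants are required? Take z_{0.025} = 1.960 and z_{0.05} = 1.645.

For a paired (one-sample on differences) test: n = ((z_{α/2} + z_β) / d)².
z_{α/2} + z_β = 1.960 + 1.645 = 3.605.
n = (3.605 / 1.01)² = 3.569² = 12.74.
Round up.

n = 13 pairs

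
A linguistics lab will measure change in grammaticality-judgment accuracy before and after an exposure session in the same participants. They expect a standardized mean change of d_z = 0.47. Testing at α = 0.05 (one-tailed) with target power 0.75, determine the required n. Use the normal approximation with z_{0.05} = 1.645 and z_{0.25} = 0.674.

For a paired (one-sample on differences) test: n = ((z_{α} + z_β) / d)².
z_{α} + z_β = 1.645 + 0.674 = 2.319.
n = (2.319 / 0.47)² = 4.934² = 24.34.
Round up.

n = 25 pairs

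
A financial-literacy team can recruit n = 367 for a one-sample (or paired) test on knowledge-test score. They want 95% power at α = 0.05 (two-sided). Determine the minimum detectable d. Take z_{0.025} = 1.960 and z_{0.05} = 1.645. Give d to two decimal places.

For a single sample (or paired design) of n = 367: d_min = (z_{α/2} + z_β)/√n.
z-sum = 1.960 + 1.645 = 3.605.
d_min = 3.605 / √367 = 3.605 / 19.157 = 0.188.

d_min ≈ 0.19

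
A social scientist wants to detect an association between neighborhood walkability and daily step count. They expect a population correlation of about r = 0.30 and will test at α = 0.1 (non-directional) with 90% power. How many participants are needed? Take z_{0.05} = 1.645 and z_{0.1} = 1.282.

Fisher's z: C = ½·ln((1+r)/(1−r)) = ½·ln(1.8571) = 0.3095.
n = ((z_{α/2} + z_β)/C)² + 3.
(1.645 + 1.282) / 0.3095 = 2.927 / 0.3095 = 9.457.
n = 9.457² + 3 = 89.44 + 3 = 92.4.
Round up.

n = 93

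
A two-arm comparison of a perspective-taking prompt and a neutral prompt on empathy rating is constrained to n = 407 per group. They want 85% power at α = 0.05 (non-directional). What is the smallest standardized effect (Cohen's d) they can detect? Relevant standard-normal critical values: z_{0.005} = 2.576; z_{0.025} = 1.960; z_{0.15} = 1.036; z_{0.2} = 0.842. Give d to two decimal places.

For two independent groups of n = 407 each: d_min = (z_{α/2} + z_β)·√(2/n).
z-sum = 1.960 + 1.036 = 2.996.
d_min = 2.996 × √(2/407) = 2.996 × 0.0701 = 0.210.

d_min ≈ 0.21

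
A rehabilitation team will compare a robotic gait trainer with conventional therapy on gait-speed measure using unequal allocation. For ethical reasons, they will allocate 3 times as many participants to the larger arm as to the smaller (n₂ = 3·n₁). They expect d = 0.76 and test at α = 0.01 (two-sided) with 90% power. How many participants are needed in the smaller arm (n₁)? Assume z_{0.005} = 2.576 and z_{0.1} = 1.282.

n₁ = 35

With allocation ratio k = n₂/n₁ = 3, Var(x̄₁−x̄₂) = σ²(1/n₁ + 1/(k·n₁)) = σ²·(k+1)/(k·n₁).
So n₁ = (1 + 1/k)·((z_{α/2} + z_β)/d)² = 1.333 × (3.858/0.76)².
n₁ = 1.333 × 25.77 = 34.4.
Round up: n₁ = 35, giving n₂ = 3 × 35 = 105.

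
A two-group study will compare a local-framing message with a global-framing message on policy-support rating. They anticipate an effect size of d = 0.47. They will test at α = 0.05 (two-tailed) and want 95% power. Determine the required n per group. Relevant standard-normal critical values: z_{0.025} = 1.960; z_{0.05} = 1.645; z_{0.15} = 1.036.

For two independent groups with equal n: n = 2·((z_{α/2} + z_β) / d)².
z_{α/2} + z_β = 1.960 + 1.645 = 3.605.
n = 2 × (3.605 / 0.47)² = 2 × 7.670² = 2 × 58.83 = 117.7.
Round up to the next whole participant.

n = 118 per group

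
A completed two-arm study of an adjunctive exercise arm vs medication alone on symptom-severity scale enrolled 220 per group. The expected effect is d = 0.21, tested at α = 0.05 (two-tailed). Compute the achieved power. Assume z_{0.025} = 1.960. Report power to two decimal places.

For two equal groups, power = Φ(d·√(n/2) − z_{α/2}).
d·√(n/2) = 0.21 × √(220/2) = 0.21 × 10.488 = 2.202.
z_β = 2.202 − 1.960 = 0.242.
Power = Φ(0.242) = 0.596.

power ≈ 0.60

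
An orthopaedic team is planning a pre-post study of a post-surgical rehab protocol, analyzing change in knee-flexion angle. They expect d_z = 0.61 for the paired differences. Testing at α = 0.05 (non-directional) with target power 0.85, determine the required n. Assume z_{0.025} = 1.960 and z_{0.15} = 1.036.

n = 25 pairs

For a paired (one-sample on differences) test: n = ((z_{α/2} + z_β) / d)².
z_{α/2} + z_β = 1.960 + 1.036 = 2.996.
n = (2.996 / 0.61)² = 4.911² = 24.12.
Round up.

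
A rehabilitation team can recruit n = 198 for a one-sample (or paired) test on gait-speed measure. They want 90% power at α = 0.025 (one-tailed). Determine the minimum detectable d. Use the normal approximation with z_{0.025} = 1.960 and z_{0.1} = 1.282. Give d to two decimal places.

d_min ≈ 0.23

For a single sample (or paired design) of n = 198: d_min = (z_{α} + z_β)/√n.
z-sum = 1.960 + 1.282 = 3.242.
d_min = 3.242 / √198 = 3.242 / 14.071 = 0.230.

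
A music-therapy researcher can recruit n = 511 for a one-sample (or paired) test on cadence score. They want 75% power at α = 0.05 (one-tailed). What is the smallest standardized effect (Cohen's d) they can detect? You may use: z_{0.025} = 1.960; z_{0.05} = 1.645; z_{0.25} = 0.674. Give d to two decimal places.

d_min ≈ 0.10

For a single sample (or paired design) of n = 511: d_min = (z_{α} + z_β)/√n.
z-sum = 1.645 + 0.674 = 2.319.
d_min = 2.319 / √511 = 2.319 / 22.605 = 0.103.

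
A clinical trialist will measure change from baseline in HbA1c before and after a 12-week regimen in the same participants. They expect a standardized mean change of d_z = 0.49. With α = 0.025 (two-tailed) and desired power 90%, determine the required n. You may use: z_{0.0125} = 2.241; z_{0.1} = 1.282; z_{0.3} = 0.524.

For a paired (one-sample on differences) test: n = ((z_{α/2} + z_β) / d)².
z_{α/2} + z_β = 2.241 + 1.282 = 3.523.
n = (3.523 / 0.49)² = 7.190² = 51.69.
Round up.

n = 52 pairs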